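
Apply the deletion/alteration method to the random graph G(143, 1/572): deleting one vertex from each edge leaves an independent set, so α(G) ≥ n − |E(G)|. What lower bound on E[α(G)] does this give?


E[|E(G)|] = C(143, 2)·p = 10153 · (1/572) = 71/4.
E[α(G)] ≥ n − E[|E(G)|] = 143 − 71/4 = 501/4.
Numerically: ≈ 125.25000.
(This is only a lower bound; the true E[α(G)] may be larger.)

E[α(G)] ≥ 501/4 ≈ 125.25000.


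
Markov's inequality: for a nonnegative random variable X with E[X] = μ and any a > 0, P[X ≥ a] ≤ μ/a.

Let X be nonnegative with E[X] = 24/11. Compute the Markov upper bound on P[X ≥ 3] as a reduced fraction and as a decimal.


μ = E[X] = 24/11, a = 3.
Markov: P[X ≥ 3] ≤ μ/a = (24/11)/3 = 8/11.
Numerically: ≈ 0.72727.
(Since a = 3 > μ = 2.18182, the bound 8/11 is < 1 and informative.)

P[X ≥ 3] ≤ 8/11 ≈ 0.72727.


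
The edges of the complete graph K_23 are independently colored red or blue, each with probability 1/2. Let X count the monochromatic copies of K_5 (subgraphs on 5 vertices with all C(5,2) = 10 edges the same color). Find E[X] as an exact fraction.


Let X = Σ_S X_S over the C(23, 5) = 33649 subsets S of size 5, where X_S = 1 if the K_5 on S is monochromatic.
For a fixed S, the K_5 on S has C(5, 2) = 10 edges. P[all 10 edges red] = (1/2)^10, and likewise for blue, so P[monochromatic] = 2·(1/2)^10 = 2^{1 − 10} = 1/512.
By linearity: E[X] = C(23, 5) · 2^{1 − 10} = 33649 · 1/512 = 33649/512.
Numerically: E[X] ≈ 65.7207.

E[X] = C(23,5)·2^(1−C(5,2)) = 33649/512 ≈ 65.7207.


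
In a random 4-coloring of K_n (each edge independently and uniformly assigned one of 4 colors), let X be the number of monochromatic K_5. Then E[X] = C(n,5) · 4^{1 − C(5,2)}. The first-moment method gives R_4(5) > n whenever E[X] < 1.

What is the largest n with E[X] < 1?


We need C(n, 5) · 4^{1 − 10} < 1, i.e. C(n, 5) < 4^{10 − 1} = 262144.
Check values of n near the boundary:
  n = 28: C(28, 5) = 98280; 98280 < 262144? YES
  n = 29: C(29, 5) = 118755; 118755 < 262144? YES
  n = 30: C(30, 5) = 142506; 142506 < 262144? YES
  n = 31: C(31, 5) = 169911; 169911 < 262144? YES
  n = 32: C(32, 5) = 201376; 201376 < 262144? YES
  n = 33: C(33, 5) = 237336; 237336 < 262144? YES
  n = 34: C(34, 5) = 278256; 278256 < 262144? NO
  n = 35: C(35, 5) = 324632; 324632 < 262144? NO
The largest n with C(n, 5) < 262144 is n = 33 (where E[X] = 29667/32768 ≈ 0.905365). Hence R_4(5) > 33, i.e. R_4(5) ≥ 34.

Largest n = 33; hence R_4(5) > 33.


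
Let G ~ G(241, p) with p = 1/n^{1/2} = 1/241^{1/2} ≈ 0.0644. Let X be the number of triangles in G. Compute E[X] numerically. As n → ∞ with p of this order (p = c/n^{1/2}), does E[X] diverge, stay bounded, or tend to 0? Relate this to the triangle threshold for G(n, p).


Number of potential triangles: C(241, 3) = 2303960.
Each occurs with probability p³ ≈ (0.0644)³ ≈ 2.67285e-04.
By linearity: E[X] = C(241, 3)·p³ ≈ 2303960 · 2.67285e-04 ≈ 615.814.
Since α = 1/2 < 1, p = c/n^{1/2} ≫ 1/n is above the triangle threshold p ~ 1/n. Asymptotically E[X] ~ (c³/6)·n^{3(1−α)} = (1³/6)·n^{1.5} → ∞; triangles are abundant w.h.p.

E[X] ≈ 615.814; in regime p = Θ(1/n^{1/2}) E[X] diverges (above the triangle threshold p ~ 1/n).


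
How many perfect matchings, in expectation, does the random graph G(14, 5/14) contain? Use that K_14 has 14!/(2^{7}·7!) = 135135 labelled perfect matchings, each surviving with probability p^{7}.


K_14 has 14!/(2^{7}·7!) = 135135 labelled perfect matchings.
For each such perfect matching H, let X_H = 1 if all 7 edges of H are present in G. Then P[X_H = 1] = p^{7} = (5/14)^{7} = 78125/105413504.
Summing the indicators: E[X] = Σ_H E[X_H] = 135135 · p^{7} = 135135 · 78125/105413504 = 1508203125/15059072.
Numerically: E[X] ≈ 100.152.

E[X] = 135135 · (5/14)^{7} = 1508203125/15059072 ≈ 100.152.


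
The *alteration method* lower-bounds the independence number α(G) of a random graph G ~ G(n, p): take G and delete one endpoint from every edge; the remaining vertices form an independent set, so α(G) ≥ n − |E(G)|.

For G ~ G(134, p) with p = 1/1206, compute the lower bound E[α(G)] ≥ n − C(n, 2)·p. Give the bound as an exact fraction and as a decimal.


E[|E(G)|] = C(134, 2)·p = 8911 · (1/1206) = 133/18.
E[α(G)] ≥ n − E[|E(G)|] = 134 − 133/18 = 2279/18.
Numerically: ≈ 126.6111.
(This is only a lower bound; the true E[α(G)] may be larger.)

E[α(G)] ≥ 2279/18 ≈ 126.6111.


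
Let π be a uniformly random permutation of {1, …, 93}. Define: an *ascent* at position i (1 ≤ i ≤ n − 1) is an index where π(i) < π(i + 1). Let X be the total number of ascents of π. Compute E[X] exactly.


Write X = Σ X_I over i = 1, …, 92, with X_I the indicator of one ascent.
There are 92 indicators.
For each fixed i, the pair (π(i), π(i+1)) is a uniformly random ordered pair of distinct values from {1, …, 93}; by symmetry P[π(i) < π(i+1)] = 1/2.
By linearity: E[X] = 92 · (1/2) = (93 − 1) · (1/2) = 46 ≈ 46.000000.

E[X] = 46 = 46.000000.


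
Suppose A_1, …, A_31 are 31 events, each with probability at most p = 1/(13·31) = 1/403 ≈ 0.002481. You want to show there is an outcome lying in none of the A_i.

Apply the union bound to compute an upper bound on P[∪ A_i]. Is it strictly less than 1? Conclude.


Union bound: P[∪_{i=1}^{31} A_i] ≤ Σ_i P[A_i] ≤ 31·p = 31·(1/403) = 1/13.
Numerically: 1/13 ≈ 0.076923.
Is 1/13 < 1? YES.
Since P[∪ A_i] ≤ 1/13 < 1, the complement has P[∩ A_i^c] ≥ 1 − 1/13 = 12/13 > 0, so some outcome avoids every A_i.

31·p = 1/13 ≈ 0.076923; existence CERTIFIED by the union bound.


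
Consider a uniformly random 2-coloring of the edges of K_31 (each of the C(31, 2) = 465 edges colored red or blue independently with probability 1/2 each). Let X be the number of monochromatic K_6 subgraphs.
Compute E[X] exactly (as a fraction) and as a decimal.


Let X = Σ_S X_S over the C(31, 6) = 736281 subsets S of size 6, where X_S = 1 if the K_6 on S is monochromatic.
For a fixed S, the K_6 on S has C(6, 2) = 15 edges. P[all 15 edges red] = (1/2)^15, and likewise for blue, so P[monochromatic] = 2·(1/2)^15 = 2^{1 − 15} = 1/16384.
Summing: E[X] = C(31, 6) · 2^{1 − 15} = 736281 · 1/16384 = 736281/16384.
Numerically: E[X] ≈ 44.939026.

E[X] = C(31,6)·2^(1−C(6,2)) = 736281/16384 ≈ 44.939026.


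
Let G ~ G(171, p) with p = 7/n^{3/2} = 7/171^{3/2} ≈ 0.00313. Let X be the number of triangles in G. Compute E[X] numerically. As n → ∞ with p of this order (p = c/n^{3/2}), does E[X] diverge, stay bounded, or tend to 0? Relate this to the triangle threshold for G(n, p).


Number of potential triangles: C(171, 3) = 818805.
Each occurs with probability p³ ≈ (0.00313)³ ≈ 3.06769e-08.
By linearity: E[X] = C(171, 3)·p³ ≈ 818805 · 3.06769e-08 ≈ 0.025.
Since α = 3/2 > 1, p = c/n^{3/2} = o(1/n) is below the triangle threshold p ~ 1/n. Asymptotically E[X] ~ (c³/6)·n^{3(1−α)} = (7³/6)·n^{-1.5} → 0, so by Markov's inequality G has no triangles w.h.p.

E[X] ≈ 0.025; in regime p = Θ(1/n^{3/2}) E[X] tends to 0 (below the triangle threshold p ~ 1/n).


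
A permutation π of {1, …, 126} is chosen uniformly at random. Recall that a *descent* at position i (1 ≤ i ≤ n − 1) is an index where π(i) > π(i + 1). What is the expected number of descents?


Write X = Σ X_I over i = 1, …, 125, with X_I the indicator of one descent.
There are 125 indicators.
For each fixed i, the pair (π(i), π(i+1)) is a uniformly random ordered pair of distinct values from {1, …, 126}; by symmetry P[π(i) > π(i+1)] = 1/2.
By linearity: E[X] = 125 · (1/2) = (126 − 1) · (1/2) = 125/2 ≈ 62.50000.

E[X] = 125/2 = 62.50000.


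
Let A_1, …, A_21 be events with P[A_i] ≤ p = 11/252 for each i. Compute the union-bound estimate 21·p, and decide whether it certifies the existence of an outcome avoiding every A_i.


Union bound: P[∪_{i=1}^{21} A_i] ≤ Σ_i P[A_i] ≤ 21·p = 21·(11/252) = 11/12.
Numerically: 11/12 ≈ 0.916667.
Is 11/12 < 1? YES.
Since P[∪ A_i] ≤ 11/12 < 1, the complement has P[∩ A_i^c] ≥ 1 − 11/12 = 1/12 > 0, so some outcome avoids every A_i.

21·p = 11/12 ≈ 0.916667; existence CERTIFIED by the union bound.


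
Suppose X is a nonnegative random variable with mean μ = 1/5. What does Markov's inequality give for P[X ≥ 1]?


μ = E[X] = 1/5, a = 1.
Markov: P[X ≥ 1] ≤ μ/a = (1/5)/1 = 1/5.
Numerically: ≈ 0.200.
(Since a = 1 > μ = 0.200, the bound 1/5 is < 1 and informative.)

P[X ≥ 1] ≤ 1/5 ≈ 0.200.


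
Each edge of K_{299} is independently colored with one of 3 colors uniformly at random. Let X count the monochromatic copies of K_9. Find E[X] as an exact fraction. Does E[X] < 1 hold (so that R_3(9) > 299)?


E[X] = C(299, 9) · 3^{1 − 36} = 46610674441390059 · 3^{−35} = 46610674441390059/50031545098999707.
As a reduced fraction: E[X] = 15536891480463353/16677181699666569 ≈ 0.9316.
Is E[X] < 1? YES.
Since E[X] < 1, there exists a 3-coloring of K_{299} with no monochromatic K_9; hence R_3(9) > 299.

E[X] = 15536891480463353/16677181699666569 ≈ 0.9316; E[X] < 1, so R_3(9) > 299.


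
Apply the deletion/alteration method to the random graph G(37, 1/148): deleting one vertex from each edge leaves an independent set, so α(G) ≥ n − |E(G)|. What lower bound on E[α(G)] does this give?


E[|E(G)|] = C(37, 2)·p = 666 · (1/148) = 9/2.
E[α(G)] ≥ n − E[|E(G)|] = 37 − 9/2 = 65/2.
Numerically: ≈ 32.5000.
(This is only a lower bound; the true E[α(G)] may be larger.)

E[α(G)] ≥ 65/2 ≈ 32.5000.


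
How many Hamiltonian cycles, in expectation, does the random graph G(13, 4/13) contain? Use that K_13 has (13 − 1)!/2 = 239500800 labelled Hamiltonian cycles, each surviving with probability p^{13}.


K_13 has (13 − 1)!/2 = 239500800 labelled Hamiltonian cycles.
For each such Hamiltonian cycle H, let X_H = 1 if all 13 edges of H are present in G. Then P[X_H = 1] = p^{13} = (4/13)^{13} = 67108864/302875106592253.
By linearity of expectation: E[X] = Σ_H E[X_H] = 239500800 · p^{13} = 239500800 · 67108864/302875106592253 = 16072626615091200/302875106592253.
Numerically: E[X] ≈ 53.1.

E[X] = 239500800 · (4/13)^{13} = 16072626615091200/302875106592253 ≈ 53.1.


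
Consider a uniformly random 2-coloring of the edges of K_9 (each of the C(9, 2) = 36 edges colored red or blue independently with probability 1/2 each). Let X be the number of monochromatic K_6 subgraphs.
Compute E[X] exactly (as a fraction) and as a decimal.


Let X = Σ_S X_S over the C(9, 6) = 84 subsets S of size 6, where X_S = 1 if the K_6 on S is monochromatic.
For a fixed S, the K_6 on S has C(6, 2) = 15 edges. P[all 15 edges red] = (1/2)^15, and likewise for blue, so P[monochromatic] = 2·(1/2)^15 = 2^{1 − 15} = 1/16384.
Summing: E[X] = C(9, 6) · 2^{1 − 15} = 84 · 1/16384 = 21/4096.
Numerically: E[X] ≈ 0.00513.

E[X] = C(9,6)·2^(1−C(6,2)) = 21/4096 ≈ 0.00513.


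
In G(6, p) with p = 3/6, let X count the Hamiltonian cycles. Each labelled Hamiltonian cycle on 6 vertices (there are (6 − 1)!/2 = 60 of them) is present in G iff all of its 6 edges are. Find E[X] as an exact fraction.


K_6 has (6 − 1)!/2 = 60 labelled Hamiltonian cycles.
For each such Hamiltonian cycle H, let X_H = 1 if all 6 edges of H are present in G. Then P[X_H = 1] = p^{6} = (1/2)^{6} = 1/64.
By linearity: E[X] = Σ_H E[X_H] = 60 · p^{6} = 60 · 1/64 = 15/16.
Numerically: E[X] ≈ 0.9375.

E[X] = 60 · (1/2)^{6} = 15/16 ≈ 0.9375.


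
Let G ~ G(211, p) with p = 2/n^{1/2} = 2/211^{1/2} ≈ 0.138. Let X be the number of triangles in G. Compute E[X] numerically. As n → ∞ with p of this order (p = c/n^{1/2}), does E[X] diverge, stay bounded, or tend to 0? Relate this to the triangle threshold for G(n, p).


Number of potential triangles: C(211, 3) = 1543465.
Each occurs with probability p³ ≈ (0.138)³ ≈ 2.61016e-03.
By linearity: E[X] = C(211, 3)·p³ ≈ 1543465 · 2.61016e-03 ≈ 4028.683.
Since α = 1/2 < 1, p = c/n^{1/2} ≫ 1/n is above the triangle threshold p ~ 1/n. Asymptotically E[X] ~ (c³/6)·n^{3(1−α)} = (2³/6)·n^{1.5} → ∞; triangles are abundant w.h.p.

E[X] ≈ 4028.683; in regime p = Θ(1/n^{1/2}) E[X] diverges (above the triangle threshold p ~ 1/n).


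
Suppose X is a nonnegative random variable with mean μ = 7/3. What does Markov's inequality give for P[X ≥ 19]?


μ = E[X] = 7/3, a = 19.
Markov: P[X ≥ 19] ≤ μ/a = (7/3)/19 = 7/57.
Numerically: ≈ 0.122807.
(Since a = 19 > μ = 2.333333, the bound 7/57 is < 1 and informative.)

P[X ≥ 19] ≤ 7/57 ≈ 0.122807.


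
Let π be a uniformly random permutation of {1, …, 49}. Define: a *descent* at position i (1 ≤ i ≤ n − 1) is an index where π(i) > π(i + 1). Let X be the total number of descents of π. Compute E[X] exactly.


Write X = Σ X_I over i = 1, …, 48, with X_I the indicator of one descent.
There are 48 indicators.
For each fixed i, the pair (π(i), π(i+1)) is a uniformly random ordered pair of distinct values from {1, …, 49}; by symmetry P[π(i) > π(i+1)] = 1/2.
By linearity: E[X] = 48 · (1/2) = (49 − 1) · (1/2) = 24 ≈ 24.000.

E[X] = 24 = 24.000.


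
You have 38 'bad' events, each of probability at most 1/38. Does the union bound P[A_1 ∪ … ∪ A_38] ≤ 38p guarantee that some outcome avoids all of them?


Union bound: P[∪_{i=1}^{38} A_i] ≤ Σ_i P[A_i] ≤ 38·p = 38·(1/38) = 1.
Numerically: 1 ≈ 1.0000000.
Is 1 < 1? NO.
Since the bound 1 is ≥ 1, the union bound is uninformative here; it does NOT by itself certify existence.

38·p = 1 ≈ 1.0000000; existence NOT certified by the union bound.


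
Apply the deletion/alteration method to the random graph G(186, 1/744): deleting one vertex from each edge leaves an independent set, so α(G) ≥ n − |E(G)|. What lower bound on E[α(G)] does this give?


E[|E(G)|] = C(186, 2)·p = 17205 · (1/744) = 185/8.
E[α(G)] ≥ n − E[|E(G)|] = 186 − 185/8 = 1303/8.
Numerically: ≈ 162.875000.
(This is only a lower bound; the true E[α(G)] may be larger.)

E[α(G)] ≥ 1303/8 ≈ 162.875000.


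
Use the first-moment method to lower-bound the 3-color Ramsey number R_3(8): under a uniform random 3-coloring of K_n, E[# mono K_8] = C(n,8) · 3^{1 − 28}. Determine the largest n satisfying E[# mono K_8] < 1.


We need C(n, 8) · 3^{1 − 28} < 1, i.e. C(n, 8) < 3^{28 − 1} = 7625597484987.
Check values of n near the boundary:
  n = 154: C(154, 8) = 6521818990995; 6521818990995 < 7625597484987? YES
  n = 155: C(155, 8) = 6876747915675; 6876747915675 < 7625597484987? YES
  n = 156: C(156, 8) = 7248464019225; 7248464019225 < 7625597484987? YES
  n = 157: C(157, 8) = 7637643295425; 7637643295425 < 7625597484987? NO
  n = 158: C(158, 8) = 8044984271181; 8044984271181 < 7625597484987? NO
The largest n with C(n, 8) < 7625597484987 is n = 156 (where E[X] = 805384891025/847288609443 ≈ 0.95054). Hence R_3(8) > 156, i.e. R_3(8) ≥ 157.

Largest n = 156; hence R_3(8) > 156.


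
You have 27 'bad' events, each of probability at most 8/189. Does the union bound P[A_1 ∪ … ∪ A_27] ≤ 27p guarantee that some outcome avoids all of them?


Union bound: P[∪_{i=1}^{27} A_i] ≤ Σ_i P[A_i] ≤ 27·p = 27·(8/189) = 8/7.
Numerically: 8/7 ≈ 1.14286.
Is 8/7 < 1? NO.
Since the bound 8/7 is ≥ 1, the union bound is uninformative here; it does NOT by itself certify existence.

27·p = 8/7 ≈ 1.14286; existence NOT certified by the union bound.


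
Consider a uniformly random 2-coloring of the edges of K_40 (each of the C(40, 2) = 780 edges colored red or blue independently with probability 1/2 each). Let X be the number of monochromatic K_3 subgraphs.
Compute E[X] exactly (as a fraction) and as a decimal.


Let X = Σ_S X_S over the C(40, 3) = 9880 subsets S of size 3, where X_S = 1 if the K_3 on S is monochromatic.
For a fixed S, the K_3 on S has C(3, 2) = 3 edges. P[all 3 edges red] = (1/2)^3, and likewise for blue, so P[monochromatic] = 2·(1/2)^3 = 2^{1 − 3} = 1/4.
Summing: E[X] = C(40, 3) · 2^{1 − 3} = 9880 · 1/4 = 2470.
Numerically: E[X] ≈ 2470.000.

E[X] = C(40,3)·2^(1−C(3,2)) = 2470 ≈ 2470.000.


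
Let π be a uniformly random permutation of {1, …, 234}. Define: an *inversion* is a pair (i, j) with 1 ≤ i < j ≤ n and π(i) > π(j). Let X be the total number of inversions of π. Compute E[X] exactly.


Write X = Σ X_I over the C(234, 2) = 27261 pairs i < j, with X_I the indicator of one inversion.
There are 27261 indicators.
For each fixed pair i < j, the values π(i) and π(j) are two distinct elements of {1, …, 234} in uniformly random order; by symmetry P[π(i) > π(j)] = 1/2.
By linearity: E[X] = 27261 · (1/2) = C(234, 2) · (1/2) = 27261/2 = 27261/2 ≈ 13630.500000.

E[X] = 27261/2 = 13630.500000.


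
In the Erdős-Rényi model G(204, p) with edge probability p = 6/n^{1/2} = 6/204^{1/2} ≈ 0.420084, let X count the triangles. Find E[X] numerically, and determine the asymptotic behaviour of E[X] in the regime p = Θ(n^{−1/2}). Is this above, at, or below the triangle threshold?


Number of potential triangles: C(204, 3) = 1394204.
Each occurs with probability p³ ≈ (0.420084)³ ≈ 7.41324750e-02.
By linearity: E[X] = C(204, 3)·p³ ≈ 1394204 · 7.41324750e-02 ≈ 103355.793226.
Since α = 1/2 < 1, p = c/n^{1/2} ≫ 1/n is above the triangle threshold p ~ 1/n. Asymptotically E[X] ~ (c³/6)·n^{3(1−α)} = (6³/6)·n^{1.5} → ∞; triangles are abundant w.h.p.

E[X] ≈ 103355.793226; in regime p = Θ(1/n^{1/2}) E[X] diverges (above the triangle threshold p ~ 1/n).


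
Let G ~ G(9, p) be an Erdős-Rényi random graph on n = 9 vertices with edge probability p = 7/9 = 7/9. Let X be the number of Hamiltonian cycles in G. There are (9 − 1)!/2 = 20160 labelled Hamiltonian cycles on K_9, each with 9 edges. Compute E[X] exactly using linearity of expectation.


K_9 has (9 − 1)!/2 = 20160 labelled Hamiltonian cycles.
For each such Hamiltonian cycle H, let X_H = 1 if all 9 edges of H are present in G. Then P[X_H = 1] = p^{9} = (7/9)^{9} = 40353607/387420489.
By linearity of expectation: E[X] = Σ_H E[X_H] = 20160 · p^{9} = 20160 · 40353607/387420489 = 90392079680/43046721.
Numerically: E[X] ≈ 2099.9.

E[X] = 20160 · (7/9)^{9} = 90392079680/43046721 ≈ 2099.9.


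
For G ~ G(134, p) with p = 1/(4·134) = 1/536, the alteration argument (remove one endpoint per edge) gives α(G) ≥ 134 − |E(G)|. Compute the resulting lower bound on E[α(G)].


E[|E(G)|] = C(134, 2)·p = 8911 · (1/536) = 133/8.
E[α(G)] ≥ n − E[|E(G)|] = 134 − 133/8 = 939/8.
Numerically: ≈ 117.375.
(This is only a lower bound; the true E[α(G)] may be larger.)

E[α(G)] ≥ 939/8 ≈ 117.375.


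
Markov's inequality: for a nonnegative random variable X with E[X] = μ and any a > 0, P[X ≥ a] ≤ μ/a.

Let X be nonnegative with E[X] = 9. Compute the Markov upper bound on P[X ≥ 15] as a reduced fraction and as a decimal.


μ = E[X] = 9, a = 15.
Markov: P[X ≥ 15] ≤ μ/a = (9)/15 = 3/5.
Numerically: ≈ 0.6000.
(Since a = 15 > μ = 9.0000, the bound 3/5 is < 1 and informative.)

P[X ≥ 15] ≤ 3/5 ≈ 0.6000.


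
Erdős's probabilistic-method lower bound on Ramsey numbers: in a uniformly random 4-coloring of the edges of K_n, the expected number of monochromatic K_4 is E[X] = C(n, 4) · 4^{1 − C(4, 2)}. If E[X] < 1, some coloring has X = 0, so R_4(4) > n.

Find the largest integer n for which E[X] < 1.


We need C(n, 4) · 4^{1 − 6} < 1, i.e. C(n, 4) < 4^{6 − 1} = 1024.
Check values of n near the boundary:
  n = 10: C(10, 4) = 210; 210 < 1024? YES
  n = 11: C(11, 4) = 330; 330 < 1024? YES
  n = 12: C(12, 4) = 495; 495 < 1024? YES
  n = 13: C(13, 4) = 715; 715 < 1024? YES
  n = 14: C(14, 4) = 1001; 1001 < 1024? YES
  n = 15: C(15, 4) = 1365; 1365 < 1024? NO
  n = 16: C(16, 4) = 1820; 1820 < 1024? NO
  n = 17: C(17, 4) = 2380; 2380 < 1024? NO
The largest n with C(n, 4) < 1024 is n = 14 (where E[X] = 1001/1024 ≈ 0.97754). Hence R_4(4) > 14, i.e. R_4(4) ≥ 15.

Largest n = 14; hence R_4(4) > 14.


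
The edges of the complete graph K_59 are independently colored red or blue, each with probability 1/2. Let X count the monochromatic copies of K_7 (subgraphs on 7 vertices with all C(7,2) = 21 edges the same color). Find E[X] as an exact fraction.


Let X = Σ_S X_S over the C(59, 7) = 341149446 subsets S of size 7, where X_S = 1 if the K_7 on S is monochromatic.
For a fixed S, the K_7 on S has C(7, 2) = 21 edges. P[all 21 edges red] = (1/2)^21, and likewise for blue, so P[monochromatic] = 2·(1/2)^21 = 2^{1 − 21} = 1/1048576.
Summing: E[X] = C(59, 7) · 2^{1 − 21} = 341149446 · 1/1048576 = 170574723/524288.
Numerically: E[X] ≈ 325.345.

E[X] = C(59,7)·2^(1−C(7,2)) = 170574723/524288 ≈ 325.345.


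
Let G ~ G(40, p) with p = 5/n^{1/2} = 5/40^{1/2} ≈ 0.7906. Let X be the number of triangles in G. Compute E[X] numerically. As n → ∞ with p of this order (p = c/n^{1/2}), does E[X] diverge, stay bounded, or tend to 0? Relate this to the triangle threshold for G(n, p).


Number of potential triangles: C(40, 3) = 9880.
Each occurs with probability p³ ≈ (0.7906)³ ≈ 4.941059e-01.
By linearity: E[X] = C(40, 3)·p³ ≈ 9880 · 4.941059e-01 ≈ 4881.7661.
Since α = 1/2 < 1, p = c/n^{1/2} ≫ 1/n is above the triangle threshold p ~ 1/n. Asymptotically E[X] ~ (c³/6)·n^{3(1−α)} = (5³/6)·n^{1.5} → ∞; triangles are abundant w.h.p.

E[X] ≈ 4881.7661; in regime p = Θ(1/n^{1/2}) E[X] diverges (above the triangle threshold p ~ 1/n).


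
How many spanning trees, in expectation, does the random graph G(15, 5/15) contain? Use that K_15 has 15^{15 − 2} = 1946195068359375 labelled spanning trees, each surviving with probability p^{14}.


K_15 has 15^{15 − 2} = 1946195068359375 labelled spanning trees.
For each such spanning tree H, let X_H = 1 if all 14 edges of H are present in G. Then P[X_H = 1] = p^{14} = (1/3)^{14} = 1/4782969.
Summing the indicators: E[X] = Σ_H E[X_H] = 1946195068359375 · p^{14} = 1946195068359375 · 1/4782969 = 1220703125/3.
Numerically: E[X] ≈ 4.06901e+08.

E[X] = 1946195068359375 · (1/3)^{14} = 1220703125/3 ≈ 4.06901e+08.


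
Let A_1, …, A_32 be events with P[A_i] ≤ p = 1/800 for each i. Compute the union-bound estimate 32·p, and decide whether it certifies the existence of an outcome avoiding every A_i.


Union bound: P[∪_{i=1}^{32} A_i] ≤ Σ_i P[A_i] ≤ 32·p = 32·(1/800) = 1/25.
Numerically: 1/25 ≈ 0.040.
Is 1/25 < 1? YES.
Since P[∪ A_i] ≤ 1/25 < 1, the complement has P[∩ A_i^c] ≥ 1 − 1/25 = 24/25 > 0, so some outcome avoids every A_i.

32·p = 1/25 ≈ 0.040; existence CERTIFIED by the union bound.


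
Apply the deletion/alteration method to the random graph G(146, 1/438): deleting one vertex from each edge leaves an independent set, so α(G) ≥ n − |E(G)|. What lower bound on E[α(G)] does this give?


E[|E(G)|] = C(146, 2)·p = 10585 · (1/438) = 145/6.
E[α(G)] ≥ n − E[|E(G)|] = 146 − 145/6 = 731/6.
Numerically: ≈ 121.8333.
(This is only a lower bound; the true E[α(G)] may be larger.)

E[α(G)] ≥ 731/6 ≈ 121.8333.


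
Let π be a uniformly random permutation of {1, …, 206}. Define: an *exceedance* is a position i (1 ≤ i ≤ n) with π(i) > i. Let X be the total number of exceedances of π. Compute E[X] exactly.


Write X = Σ_{i=1}^{206} X_i, where X_i = 1_{π(i) > i}.
For each fixed i, π(i) is uniform over {1, …, 206} (marginal of a uniform permutation), so P[π(i) > i] = (n − i)/n. Summing: Σ_{i=1}^{206} (n − i)/n = (0 + 1 + … + 205)/206 = 206(206 − 1)/(2·206) = (206 − 1)/2.
Hence E[X] = Σ_{i=1}^{206} (206 − i)/206 = 205/2 ≈ 102.500000.

E[X] = 205/2 = 102.500000.


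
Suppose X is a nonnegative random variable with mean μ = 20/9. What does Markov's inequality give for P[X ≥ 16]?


μ = E[X] = 20/9, a = 16.
Markov: P[X ≥ 16] ≤ μ/a = (20/9)/16 = 5/36.
Numerically: ≈ 0.13889.
(Since a = 16 > μ = 2.22222, the bound 5/36 is < 1 and informative.)

P[X ≥ 16] ≤ 5/36 ≈ 0.13889.


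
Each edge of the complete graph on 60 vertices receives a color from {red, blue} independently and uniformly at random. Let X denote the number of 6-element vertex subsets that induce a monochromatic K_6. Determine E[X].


Let X = Σ_S X_S over the C(60, 6) = 50063860 subsets S of size 6, where X_S = 1 if the K_6 on S is monochromatic.
For a fixed S, the K_6 on S has C(6, 2) = 15 edges. P[all 15 edges red] = (1/2)^15, and likewise for blue, so P[monochromatic] = 2·(1/2)^15 = 2^{1 − 15} = 1/16384.
By linearity of expectation: E[X] = C(60, 6) · 2^{1 − 15} = 50063860 · 1/16384 = 12515965/4096.
Numerically: E[X] ≈ 3055.65552.

E[X] = C(60,6)·2^(1−C(6,2)) = 12515965/4096 ≈ 3055.65552.


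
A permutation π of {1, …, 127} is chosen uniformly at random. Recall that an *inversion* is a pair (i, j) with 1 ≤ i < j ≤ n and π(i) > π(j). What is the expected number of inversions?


Write X = Σ X_I over the C(127, 2) = 8001 pairs i < j, with X_I the indicator of one inversion.
There are 8001 indicators.
For each fixed pair i < j, the values π(i) and π(j) are two distinct elements of {1, …, 127} in uniformly random order; by symmetry P[π(i) > π(j)] = 1/2.
By linearity: E[X] = 8001 · (1/2) = C(127, 2) · (1/2) = 8001/2 = 8001/2 ≈ 4000.5000.

E[X] = 8001/2 = 4000.5000.


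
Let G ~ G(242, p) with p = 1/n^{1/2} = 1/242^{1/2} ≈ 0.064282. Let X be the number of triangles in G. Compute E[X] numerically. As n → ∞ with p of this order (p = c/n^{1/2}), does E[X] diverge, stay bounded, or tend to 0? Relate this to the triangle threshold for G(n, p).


Number of potential triangles: C(242, 3) = 2332880.
Each occurs with probability p³ ≈ (0.064282)³ ≈ 2.6562990e-04.
By linearity: E[X] = C(242, 3)·p³ ≈ 2332880 · 2.6562990e-04 ≈ 619.68267.
Since α = 1/2 < 1, p = c/n^{1/2} ≫ 1/n is above the triangle threshold p ~ 1/n. Asymptotically E[X] ~ (c³/6)·n^{3(1−α)} = (1³/6)·n^{1.5} → ∞; triangles are abundant w.h.p.

E[X] ≈ 619.68267; in regime p = Θ(1/n^{1/2}) E[X] diverges (above the triangle threshold p ~ 1/n).


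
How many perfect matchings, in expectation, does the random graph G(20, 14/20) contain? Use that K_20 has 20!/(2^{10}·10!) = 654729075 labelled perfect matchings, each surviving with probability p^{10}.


K_20 has 20!/(2^{10}·10!) = 654729075 labelled perfect matchings.
For each such perfect matching H, let X_H = 1 if all 10 edges of H are present in G. Then P[X_H = 1] = p^{10} = (7/10)^{10} = 282475249/10000000000.
By linearity of expectation: E[X] = Σ_H E[X_H] = 654729075 · p^{10} = 654729075 · 282475249/10000000000 = 7397790339526587/400000000.
Numerically: E[X] ≈ 1.8494e+07.

E[X] = 654729075 · (7/10)^{10} = 7397790339526587/400000000 ≈ 1.8494e+07.


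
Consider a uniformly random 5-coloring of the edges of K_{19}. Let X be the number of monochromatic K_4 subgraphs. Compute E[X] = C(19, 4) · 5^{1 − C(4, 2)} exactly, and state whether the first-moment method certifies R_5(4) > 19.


E[X] = C(19, 4) · 5^{1 − 6} = 3876 · 5^{−5} = 3876/3125.
As a reduced fraction: E[X] = 3876/3125 ≈ 1.2403.
Is E[X] < 1? NO.
Since E[X] ≥ 1, the first-moment bound is inconclusive at n = 19; it does NOT by itself certify R_5(4) > 19.

E[X] = 3876/3125 ≈ 1.2403; E[X] ≥ 1; first-moment method inconclusive here.


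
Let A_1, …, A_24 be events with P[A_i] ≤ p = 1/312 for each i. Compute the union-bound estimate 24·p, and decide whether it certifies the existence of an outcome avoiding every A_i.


Union bound: P[∪_{i=1}^{24} A_i] ≤ Σ_i P[A_i] ≤ 24·p = 24·(1/312) = 1/13.
Numerically: 1/13 ≈ 0.076923.
Is 1/13 < 1? YES.
Since P[∪ A_i] ≤ 1/13 < 1, the complement has P[∩ A_i^c] ≥ 1 − 1/13 = 12/13 > 0, so some outcome avoids every A_i.

24·p = 1/13 ≈ 0.076923; existence CERTIFIED by the union bound.


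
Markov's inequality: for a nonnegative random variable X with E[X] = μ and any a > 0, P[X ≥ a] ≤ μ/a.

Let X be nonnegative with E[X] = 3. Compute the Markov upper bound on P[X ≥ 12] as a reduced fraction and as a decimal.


μ = E[X] = 3, a = 12.
Markov: P[X ≥ 12] ≤ μ/a = (3)/12 = 1/4.
Numerically: ≈ 0.250.
(Since a = 12 > μ = 3.000, the bound 1/4 is < 1 and informative.)

P[X ≥ 12] ≤ 1/4 ≈ 0.250.


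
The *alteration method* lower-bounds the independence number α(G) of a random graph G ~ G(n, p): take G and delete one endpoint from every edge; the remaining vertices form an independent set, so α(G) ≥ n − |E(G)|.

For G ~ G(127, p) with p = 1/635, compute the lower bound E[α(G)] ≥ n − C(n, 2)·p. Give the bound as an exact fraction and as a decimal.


E[|E(G)|] = C(127, 2)·p = 8001 · (1/635) = 63/5.
E[α(G)] ≥ n − E[|E(G)|] = 127 − 63/5 = 572/5.
Numerically: ≈ 114.400000.
(This is only a lower bound; the true E[α(G)] may be larger.)

E[α(G)] ≥ 572/5 ≈ 114.400000.


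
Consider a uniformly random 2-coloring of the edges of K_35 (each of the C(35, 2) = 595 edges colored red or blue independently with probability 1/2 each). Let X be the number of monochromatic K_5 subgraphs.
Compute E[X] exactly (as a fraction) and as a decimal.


Let X = Σ_S X_S over the C(35, 5) = 324632 subsets S of size 5, where X_S = 1 if the K_5 on S is monochromatic.
For a fixed S, the K_5 on S has C(5, 2) = 10 edges. P[all 10 edges red] = (1/2)^10, and likewise for blue, so P[monochromatic] = 2·(1/2)^10 = 2^{1 − 10} = 1/512.
By linearity of expectation: E[X] = C(35, 5) · 2^{1 − 10} = 324632 · 1/512 = 40579/64.
Numerically: E[X] ≈ 634.046875.

E[X] = C(35,5)·2^(1−C(5,2)) = 40579/64 ≈ 634.046875.


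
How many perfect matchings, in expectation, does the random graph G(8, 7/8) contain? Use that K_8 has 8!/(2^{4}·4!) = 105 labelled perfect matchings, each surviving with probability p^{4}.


K_8 has 8!/(2^{4}·4!) = 105 labelled perfect matchings.
For each such perfect matching H, let X_H = 1 if all 4 edges of H are present in G. Then P[X_H = 1] = p^{4} = (7/8)^{4} = 2401/4096.
By linearity: E[X] = Σ_H E[X_H] = 105 · p^{4} = 105 · 2401/4096 = 252105/4096.
Numerically: E[X] ≈ 61.55.

E[X] = 105 · (7/8)^{4} = 252105/4096 ≈ 61.55.


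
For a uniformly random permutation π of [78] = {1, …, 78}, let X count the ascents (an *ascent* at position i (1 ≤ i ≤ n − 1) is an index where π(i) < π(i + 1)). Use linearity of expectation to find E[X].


Write X = Σ X_I over i = 1, …, 77, with X_I the indicator of one ascent.
There are 77 indicators.
For each fixed i, the pair (π(i), π(i+1)) is a uniformly random ordered pair of distinct values from {1, …, 78}; by symmetry P[π(i) < π(i+1)] = 1/2.
By linearity: E[X] = 77 · (1/2) = (78 − 1) · (1/2) = 77/2 ≈ 38.500.

E[X] = 77/2 = 38.500.


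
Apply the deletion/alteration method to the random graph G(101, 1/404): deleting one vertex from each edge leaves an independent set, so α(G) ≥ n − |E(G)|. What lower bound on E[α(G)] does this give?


E[|E(G)|] = C(101, 2)·p = 5050 · (1/404) = 25/2.
E[α(G)] ≥ n − E[|E(G)|] = 101 − 25/2 = 177/2.
Numerically: ≈ 88.5000.
(This is only a lower bound; the true E[α(G)] may be larger.)

E[α(G)] ≥ 177/2 ≈ 88.5000.


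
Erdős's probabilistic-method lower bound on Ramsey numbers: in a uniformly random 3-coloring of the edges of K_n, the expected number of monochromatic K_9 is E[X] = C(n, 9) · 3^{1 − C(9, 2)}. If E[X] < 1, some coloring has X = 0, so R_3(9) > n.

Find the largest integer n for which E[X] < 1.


We need C(n, 9) · 3^{1 − 36} < 1, i.e. C(n, 9) < 3^{36 − 1} = 50031545098999707.
Check values of n near the boundary:
  n = 300: C(300, 9) = 48052241692154700; 48052241692154700 < 50031545098999707? YES
  n = 301: C(301, 9) = 49533303936090975; 49533303936090975 < 50031545098999707? YES
  n = 302: C(302, 9) = 51054804739588650; 51054804739588650 < 50031545098999707? NO
  n = 303: C(303, 9) = 52617706925494425; 52617706925494425 < 50031545098999707? NO
The largest n with C(n, 9) < 50031545098999707 is n = 301 (where E[X] = 16511101312030325/16677181699666569 ≈ 0.99004). Hence R_3(9) > 301, i.e. R_3(9) ≥ 302.

Largest n = 301; hence R_3(9) > 301.


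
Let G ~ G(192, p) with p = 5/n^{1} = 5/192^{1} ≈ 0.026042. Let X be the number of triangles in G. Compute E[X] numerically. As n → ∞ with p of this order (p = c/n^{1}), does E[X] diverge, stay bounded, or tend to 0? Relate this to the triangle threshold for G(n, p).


Number of potential triangles: C(192, 3) = 1161280.
Each occurs with probability p³ ≈ (0.026042)³ ≈ 1.7660635e-05.
By linearity: E[X] = C(192, 3)·p³ ≈ 1161280 · 1.7660635e-05 ≈ 20.50894.
Here α = 1, so p = 5/n is exactly at the triangle threshold p ~ 1/n. Asymptotically E[X] → c³/6 = 5³/6 = 125/6 ≈ 20.83333, a bounded constant. In this regime the triangle count is asymptotically Poisson(c³/6).

E[X] ≈ 20.50894; in regime p = Θ(1/n^{1}) E[X] stays bounded (at the triangle threshold p ~ 1/n).


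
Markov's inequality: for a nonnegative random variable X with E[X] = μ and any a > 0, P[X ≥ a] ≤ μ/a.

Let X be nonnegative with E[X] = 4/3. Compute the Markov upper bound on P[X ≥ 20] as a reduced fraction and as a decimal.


μ = E[X] = 4/3, a = 20.
Markov: P[X ≥ 20] ≤ μ/a = (4/3)/20 = 1/15.
Numerically: ≈ 0.0667.
(Since a = 20 > μ = 1.3333, the bound 1/15 is < 1 and informative.)

P[X ≥ 20] ≤ 1/15 ≈ 0.0667.


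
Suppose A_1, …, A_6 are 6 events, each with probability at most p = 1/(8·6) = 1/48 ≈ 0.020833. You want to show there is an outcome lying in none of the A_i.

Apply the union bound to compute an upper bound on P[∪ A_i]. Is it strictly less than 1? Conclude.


Union bound: P[∪_{i=1}^{6} A_i] ≤ Σ_i P[A_i] ≤ 6·p = 6·(1/48) = 1/8.
Numerically: 1/8 ≈ 0.125000.
Is 1/8 < 1? YES.
Since P[∪ A_i] ≤ 1/8 < 1, the complement has P[∩ A_i^c] ≥ 1 − 1/8 = 7/8 > 0, so some outcome avoids every A_i.

6·p = 1/8 ≈ 0.125000; existence CERTIFIED by the union bound.


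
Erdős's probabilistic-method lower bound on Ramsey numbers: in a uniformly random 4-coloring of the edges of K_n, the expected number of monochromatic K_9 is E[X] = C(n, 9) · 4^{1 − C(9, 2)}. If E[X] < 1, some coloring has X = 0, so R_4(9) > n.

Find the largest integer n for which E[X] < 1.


We need C(n, 9) · 4^{1 − 36} < 1, i.e. C(n, 9) < 4^{36 − 1} = 1180591620717411303424.
Check values of n near the boundary:
  n = 911: C(911, 9) = 1144686900492291197405; 1144686900492291197405 < 1180591620717411303424? YES
  n = 912: C(912, 9) = 1156095740032081475120; 1156095740032081475120 < 1180591620717411303424? YES
  n = 913: C(913, 9) = 1167605542753639808390; 1167605542753639808390 < 1180591620717411303424? YES
  n = 914: C(914, 9) = 1179217089587653905932; 1179217089587653905932 < 1180591620717411303424? YES
  n = 915: C(915, 9) = 1190931166636537885130; 1190931166636537885130 < 1180591620717411303424? NO
  n = 916: C(916, 9) = 1202748565202942340440; 1202748565202942340440 < 1180591620717411303424? NO
The largest n with C(n, 9) < 1180591620717411303424 is n = 914 (where E[X] = 294804272396913476483/295147905179352825856 ≈ 0.998836). Hence R_4(9) > 914, i.e. R_4(9) ≥ 915.

Largest n = 914; hence R_4(9) > 914.


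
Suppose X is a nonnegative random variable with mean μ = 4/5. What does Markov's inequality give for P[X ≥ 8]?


μ = E[X] = 4/5, a = 8.
Markov: P[X ≥ 8] ≤ μ/a = (4/5)/8 = 1/10.
Numerically: ≈ 0.1000.
(Since a = 8 > μ = 0.8000, the bound 1/10 is < 1 and informative.)

P[X ≥ 8] ≤ 1/10 ≈ 0.1000.


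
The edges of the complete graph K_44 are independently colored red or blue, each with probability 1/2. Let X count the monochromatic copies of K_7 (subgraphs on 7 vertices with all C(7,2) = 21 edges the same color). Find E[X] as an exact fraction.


Let X = Σ_S X_S over the C(44, 7) = 38320568 subsets S of size 7, where X_S = 1 if the K_7 on S is monochromatic.
For a fixed S, the K_7 on S has C(7, 2) = 21 edges. P[all 21 edges red] = (1/2)^21, and likewise for blue, so P[monochromatic] = 2·(1/2)^21 = 2^{1 − 21} = 1/1048576.
By linearity: E[X] = C(44, 7) · 2^{1 − 21} = 38320568 · 1/1048576 = 4790071/131072.
Numerically: E[X] ≈ 36.5453.

E[X] = C(44,7)·2^(1−C(7,2)) = 4790071/131072 ≈ 36.5453.


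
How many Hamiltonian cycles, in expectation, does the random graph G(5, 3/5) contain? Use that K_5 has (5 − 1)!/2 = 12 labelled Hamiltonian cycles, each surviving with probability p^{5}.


K_5 has (5 − 1)!/2 = 12 labelled Hamiltonian cycles.
For each such Hamiltonian cycle H, let X_H = 1 if all 5 edges of H are present in G. Then P[X_H = 1] = p^{5} = (3/5)^{5} = 243/3125.
Summing the indicators: E[X] = Σ_H E[X_H] = 12 · p^{5} = 12 · 243/3125 = 2916/3125.
Numerically: E[X] ≈ 0.9331.

E[X] = 12 · (3/5)^{5} = 2916/3125 ≈ 0.9331.


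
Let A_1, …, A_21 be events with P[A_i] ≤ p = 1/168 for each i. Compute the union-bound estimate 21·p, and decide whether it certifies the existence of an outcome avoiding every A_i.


Union bound: P[∪_{i=1}^{21} A_i] ≤ Σ_i P[A_i] ≤ 21·p = 21·(1/168) = 1/8.
Numerically: 1/8 ≈ 0.1250.
Is 1/8 < 1? YES.
Since P[∪ A_i] ≤ 1/8 < 1, the complement has P[∩ A_i^c] ≥ 1 − 1/8 = 7/8 > 0, so some outcome avoids every A_i.

21·p = 1/8 ≈ 0.1250; existence CERTIFIED by the union bound.


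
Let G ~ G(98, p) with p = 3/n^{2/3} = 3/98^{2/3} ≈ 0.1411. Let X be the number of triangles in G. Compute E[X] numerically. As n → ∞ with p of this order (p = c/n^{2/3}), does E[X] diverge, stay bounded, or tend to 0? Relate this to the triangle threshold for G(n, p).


Number of potential triangles: C(98, 3) = 152096.
Each occurs with probability p³ ≈ (0.1411)³ ≈ 2.811329e-03.
By linearity: E[X] = C(98, 3)·p³ ≈ 152096 · 2.811329e-03 ≈ 427.5918.
Since α = 2/3 < 1, p = c/n^{2/3} ≫ 1/n is above the triangle threshold p ~ 1/n. Asymptotically E[X] ~ (c³/6)·n^{3(1−α)} = (3³/6)·n^{1} → ∞; triangles are abundant w.h.p.

E[X] ≈ 427.5918; in regime p = Θ(1/n^{2/3}) E[X] diverges (above the triangle threshold p ~ 1/n).


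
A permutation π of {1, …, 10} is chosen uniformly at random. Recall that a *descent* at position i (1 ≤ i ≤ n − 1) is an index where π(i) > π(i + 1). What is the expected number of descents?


Write X = Σ X_I over i = 1, …, 9, with X_I the indicator of one descent.
There are 9 indicators.
For each fixed i, the pair (π(i), π(i+1)) is a uniformly random ordered pair of distinct values from {1, …, 10}; by symmetry P[π(i) > π(i+1)] = 1/2.
By linearity: E[X] = 9 · (1/2) = (10 − 1) · (1/2) = 9/2 ≈ 4.50000.

E[X] = 9/2 = 4.50000.


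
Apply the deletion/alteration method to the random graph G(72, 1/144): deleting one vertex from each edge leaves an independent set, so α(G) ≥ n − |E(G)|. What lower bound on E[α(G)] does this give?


E[|E(G)|] = C(72, 2)·p = 2556 · (1/144) = 71/4.
E[α(G)] ≥ n − E[|E(G)|] = 72 − 71/4 = 217/4.
Numerically: ≈ 54.25000.
(This is only a lower bound; the true E[α(G)] may be larger.)

E[α(G)] ≥ 217/4 ≈ 54.25000.


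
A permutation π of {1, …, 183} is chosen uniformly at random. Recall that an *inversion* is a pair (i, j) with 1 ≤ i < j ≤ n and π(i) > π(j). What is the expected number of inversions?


Write X = Σ X_I over the C(183, 2) = 16653 pairs i < j, with X_I the indicator of one inversion.
There are 16653 indicators.
For each fixed pair i < j, the values π(i) and π(j) are two distinct elements of {1, …, 183} in uniformly random order; by symmetry P[π(i) > π(j)] = 1/2.
By linearity: E[X] = 16653 · (1/2) = C(183, 2) · (1/2) = 16653/2 = 16653/2 ≈ 8326.500.

E[X] = 16653/2 = 8326.500.


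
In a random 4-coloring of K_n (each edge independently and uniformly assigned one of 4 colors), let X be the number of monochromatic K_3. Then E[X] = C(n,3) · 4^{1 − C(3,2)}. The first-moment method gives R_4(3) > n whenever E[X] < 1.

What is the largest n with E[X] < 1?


We need C(n, 3) · 4^{1 − 3} < 1, i.e. C(n, 3) < 4^{3 − 1} = 16.
Check values of n near the boundary:
  n = 3: C(3, 3) = 1; 1 < 16? YES
  n = 4: C(4, 3) = 4; 4 < 16? YES
  n = 5: C(5, 3) = 10; 10 < 16? YES
  n = 6: C(6, 3) = 20; 20 < 16? NO
The largest n with C(n, 3) < 16 is n = 5 (where E[X] = 5/8 ≈ 0.625000). Hence R_4(3) > 5, i.e. R_4(3) ≥ 6.

Largest n = 5; hence R_4(3) > 5.
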